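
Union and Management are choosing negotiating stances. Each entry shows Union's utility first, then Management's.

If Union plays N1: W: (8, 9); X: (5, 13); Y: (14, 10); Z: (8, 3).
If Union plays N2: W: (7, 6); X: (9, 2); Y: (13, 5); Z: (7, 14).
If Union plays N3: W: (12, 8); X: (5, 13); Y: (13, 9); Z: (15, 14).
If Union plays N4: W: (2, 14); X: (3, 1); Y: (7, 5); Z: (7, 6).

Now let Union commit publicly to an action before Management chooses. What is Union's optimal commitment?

N3

Management best-responds to each possible Union move:
- N1: Management compares 9, 13, 10, 3 and picks X; Union would get 5.
- N2: Management compares 6, 2, 5, 14 and picks Z; Union would get 7.
- N3: Management compares 8, 13, 9, 14 and picks Z; Union would get 15.
- N4: Management compares 14, 1, 5, 6 and picks W; Union would get 2.
Maximizing over 5, 7, 15, 2, Union chooses N3. Subgame-perfect outcome: (N3, Z) with payoffs (15, 14).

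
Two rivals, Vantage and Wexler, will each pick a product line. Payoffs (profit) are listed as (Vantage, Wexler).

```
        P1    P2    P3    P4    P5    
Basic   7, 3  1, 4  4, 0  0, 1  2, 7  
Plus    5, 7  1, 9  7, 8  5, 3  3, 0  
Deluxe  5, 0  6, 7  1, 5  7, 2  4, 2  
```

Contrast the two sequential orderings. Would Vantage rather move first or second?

If Vantage leads: Wexler's best replies are Basic→P5, Plus→P2, Deluxe→P2; Vantage's induced payoffs 2, 1, 6; outcome (Deluxe, P2), payoffs (6, 7).
If Wexler leads: Vantage's best replies are P1→Basic, P2→Deluxe, P3→Plus, P4→Deluxe, P5→Deluxe; Wexler's induced payoffs 3, 7, 8, 2, 2; outcome (Plus, P3), payoffs (7, 8).
Vantage gets 6 moving first and 7 moving second, so Vantage prefers to move second.

second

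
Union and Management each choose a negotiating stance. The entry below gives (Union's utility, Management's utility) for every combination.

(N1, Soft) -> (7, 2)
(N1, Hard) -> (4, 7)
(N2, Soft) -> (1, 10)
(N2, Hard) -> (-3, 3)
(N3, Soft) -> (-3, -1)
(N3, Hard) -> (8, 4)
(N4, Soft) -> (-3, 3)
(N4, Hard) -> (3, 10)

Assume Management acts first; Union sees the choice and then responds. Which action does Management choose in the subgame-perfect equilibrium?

Hard

Backward induction with Management moving first.
- Soft → Union plays N1 (best of 7, 1, -3, -3); Management gets 2.
- Hard → Union plays N3 (best of 4, -3, 8, 3); Management gets 4.
Among 2, 4, the best is 4 at Hard. Subgame-perfect outcome: (N3, Hard) with payoffs (8, 4).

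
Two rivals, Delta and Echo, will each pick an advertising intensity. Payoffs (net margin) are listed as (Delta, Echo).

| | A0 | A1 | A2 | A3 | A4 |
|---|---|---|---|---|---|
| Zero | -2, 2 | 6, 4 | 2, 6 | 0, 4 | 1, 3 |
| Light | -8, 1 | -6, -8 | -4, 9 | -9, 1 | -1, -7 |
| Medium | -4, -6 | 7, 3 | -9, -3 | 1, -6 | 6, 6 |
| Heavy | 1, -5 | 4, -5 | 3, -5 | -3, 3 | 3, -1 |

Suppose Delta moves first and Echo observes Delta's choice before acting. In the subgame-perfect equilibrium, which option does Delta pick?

Medium

Backward induction with Delta moving first.
- Zero: Echo compares 2, 4, 6, 4, 3 and picks A2; Delta would get 2.
- Light: Echo compares 1, -8, 9, 1, -7 and picks A2; Delta would get -4.
- Medium: Echo compares -6, 3, -3, -6, 6 and picks A4; Delta would get 6.
- Heavy: Echo compares -5, -5, -5, 3, -1 and picks A3; Delta would get -3.
Maximizing over 2, -4, 6, -3, Delta chooses Medium. Subgame-perfect outcome: (Medium, A4) with payoffs (6, 6).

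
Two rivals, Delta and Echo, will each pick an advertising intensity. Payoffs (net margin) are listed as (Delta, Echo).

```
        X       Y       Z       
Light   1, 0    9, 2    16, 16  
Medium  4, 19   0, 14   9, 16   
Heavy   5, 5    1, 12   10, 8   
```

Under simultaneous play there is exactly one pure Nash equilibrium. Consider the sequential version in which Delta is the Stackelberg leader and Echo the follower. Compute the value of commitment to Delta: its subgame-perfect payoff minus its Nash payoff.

Work backward from Echo's decision.
- Light: BR = Z, leader payoff 16.
- Medium: BR = X, leader payoff 4.
- Heavy: BR = Y, leader payoff 1.
Delta's induced payoffs are 16, 4, 1, so Delta commits to Light. Subgame-perfect outcome: (Light, Z) with payoffs (16, 16).
Now find the simultaneous Nash equilibrium.
Delta's best replies: X→Heavy; Y→Light; Z→Light.
Echo's best replies: Light→Z; Medium→X; Heavy→Y.
The unique mutual best reply is (Light, Z), giving (16, 16).
Delta's commitment gain: 16 − 16 = 0.

0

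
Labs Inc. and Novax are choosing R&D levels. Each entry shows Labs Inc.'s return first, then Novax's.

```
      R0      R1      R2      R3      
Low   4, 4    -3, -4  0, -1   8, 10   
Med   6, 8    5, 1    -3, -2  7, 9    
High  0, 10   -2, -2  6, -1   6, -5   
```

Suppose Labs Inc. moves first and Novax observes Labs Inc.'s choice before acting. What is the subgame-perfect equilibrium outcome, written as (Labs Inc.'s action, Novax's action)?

(Low, R3)

Backward induction with Labs Inc. moving first.
- Low: Novax compares 4, -4, -1, 10 and picks R3; Labs Inc. would get 8.
- Med: Novax compares 8, 1, -2, 9 and picks R3; Labs Inc. would get 7.
- High: Novax compares 10, -2, -1, -5 and picks R0; Labs Inc. would get 0.
Labs Inc.'s induced payoffs are 8, 7, 0, so Labs Inc. commits to Low. Subgame-perfect outcome: (Low, R3) with payoffs (8, 10).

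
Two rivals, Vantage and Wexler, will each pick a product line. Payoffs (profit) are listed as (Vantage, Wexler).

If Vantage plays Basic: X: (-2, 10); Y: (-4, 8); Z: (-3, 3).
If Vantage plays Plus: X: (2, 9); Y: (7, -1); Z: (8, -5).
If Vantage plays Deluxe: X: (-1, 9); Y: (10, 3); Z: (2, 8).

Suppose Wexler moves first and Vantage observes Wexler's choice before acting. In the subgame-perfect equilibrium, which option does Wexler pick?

X

Vantage best-responds to each possible Wexler move:
- X → Vantage plays Plus (best of -2, 2, -1); Wexler gets 9.
- Y → Vantage plays Deluxe (best of -4, 7, 10); Wexler gets 3.
- Z → Vantage plays Plus (best of -3, 8, 2); Wexler gets -5.
Wexler's induced payoffs are 9, 3, -5, so Wexler commits to X. Subgame-perfect outcome: (Plus, X) with payoffs (2, 9).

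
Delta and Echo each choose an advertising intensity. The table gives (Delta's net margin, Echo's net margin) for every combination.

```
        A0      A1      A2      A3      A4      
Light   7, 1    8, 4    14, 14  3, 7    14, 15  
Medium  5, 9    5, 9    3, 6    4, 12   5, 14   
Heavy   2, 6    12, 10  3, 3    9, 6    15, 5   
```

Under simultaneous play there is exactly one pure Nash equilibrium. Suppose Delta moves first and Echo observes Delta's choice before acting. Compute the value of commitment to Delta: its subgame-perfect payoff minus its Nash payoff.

2

Echo best-responds to each possible Delta move:
- Light: BR = A4, leader payoff 14.
- Medium: BR = A4, leader payoff 5.
- Heavy: BR = A1, leader payoff 12.
Maximizing over 14, 5, 12, Delta chooses Light. Subgame-perfect outcome: (Light, A4) with payoffs (14, 15).
Under simultaneous play:
Delta's best replies: A0→Light; A1→Heavy; A2→Light; A3→Heavy; A4→Heavy.
Echo's best replies: Light→A4; Medium→A4; Heavy→A1.
The unique mutual best reply is (Heavy, A1), giving (12, 10).
Delta's commitment gain: 14 − 12 = 2.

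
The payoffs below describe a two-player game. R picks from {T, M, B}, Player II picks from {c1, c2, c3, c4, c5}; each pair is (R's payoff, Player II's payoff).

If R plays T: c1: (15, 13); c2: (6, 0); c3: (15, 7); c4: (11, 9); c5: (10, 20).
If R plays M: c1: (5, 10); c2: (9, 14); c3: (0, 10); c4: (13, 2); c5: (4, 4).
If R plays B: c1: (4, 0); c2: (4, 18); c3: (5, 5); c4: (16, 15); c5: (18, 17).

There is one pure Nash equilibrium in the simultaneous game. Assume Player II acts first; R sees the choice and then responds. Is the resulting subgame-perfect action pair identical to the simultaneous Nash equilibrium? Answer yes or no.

Solve by backward induction (Player II leads).
- c1: R compares 15, 5, 4 and picks T; Player II would get 13.
- c2: R compares 6, 9, 4 and picks M; Player II would get 14.
- c3: R compares 15, 0, 5 and picks T; Player II would get 7.
- c4: R compares 11, 13, 16 and picks B; Player II would get 15.
- c5: R compares 10, 4, 18 and picks B; Player II would get 17.
Among 13, 14, 7, 15, 17, the best is 17 at c5. Subgame-perfect outcome: (B, c5) with payoffs (18, 17).
Now find the simultaneous Nash equilibrium.
R's best replies: c1→T; c2→M; c3→T; c4→B; c5→B.
Player II's best replies: T→c5; M→c2; B→c2.
Only (M, c2) has each player best-responding; Nash payoffs (9, 14).
Sequential outcome (B, c5) differs from the Nash profile (M, c2).

no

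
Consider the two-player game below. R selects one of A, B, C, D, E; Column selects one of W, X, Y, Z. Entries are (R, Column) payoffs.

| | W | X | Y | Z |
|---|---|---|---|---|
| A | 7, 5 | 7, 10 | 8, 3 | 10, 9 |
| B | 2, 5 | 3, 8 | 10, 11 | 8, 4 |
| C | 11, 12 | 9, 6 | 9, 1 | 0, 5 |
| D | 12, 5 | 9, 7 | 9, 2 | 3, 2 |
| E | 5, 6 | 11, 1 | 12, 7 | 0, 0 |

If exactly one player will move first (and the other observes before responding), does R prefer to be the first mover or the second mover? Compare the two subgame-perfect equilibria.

first

If R leads: Column's best replies are A→X, B→Y, C→W, D→X, E→Y; R's induced payoffs 7, 10, 11, 9, 12; outcome (E, Y), payoffs (12, 7).
If Column leads: R's best replies are W→D, X→E, Y→E, Z→A; Column's induced payoffs 5, 1, 7, 9; outcome (A, Z), payoffs (10, 9).
R gets 12 moving first and 10 moving second, so R prefers to move first.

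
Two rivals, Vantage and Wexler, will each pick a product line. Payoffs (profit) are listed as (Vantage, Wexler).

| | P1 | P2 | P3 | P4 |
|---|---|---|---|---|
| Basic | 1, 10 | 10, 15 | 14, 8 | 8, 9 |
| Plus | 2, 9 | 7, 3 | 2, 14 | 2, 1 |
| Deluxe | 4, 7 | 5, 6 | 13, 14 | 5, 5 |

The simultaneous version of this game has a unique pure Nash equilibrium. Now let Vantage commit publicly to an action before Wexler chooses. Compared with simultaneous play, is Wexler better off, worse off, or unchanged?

Backward induction with Vantage moving first.
- Basic: Wexler compares 10, 15, 8, 9 and picks P2; Vantage would get 10.
- Plus: Wexler compares 9, 3, 14, 1 and picks P3; Vantage would get 2.
- Deluxe: Wexler compares 7, 6, 14, 5 and picks P3; Vantage would get 13.
Vantage's induced payoffs are 10, 2, 13, so Vantage commits to Deluxe. Subgame-perfect outcome: (Deluxe, P3) with payoffs (13, 14).
For the simultaneous game, intersect best replies.
Vantage's best replies: P1→Deluxe; P2→Basic; P3→Basic; P4→Basic.
Wexler's best replies: Basic→P2; Plus→P3; Deluxe→P3.
The unique mutual best reply is (Basic, P2), giving (10, 15).
Wexler earns 14 sequentially versus 15 at the Nash outcome: worse off.

worse off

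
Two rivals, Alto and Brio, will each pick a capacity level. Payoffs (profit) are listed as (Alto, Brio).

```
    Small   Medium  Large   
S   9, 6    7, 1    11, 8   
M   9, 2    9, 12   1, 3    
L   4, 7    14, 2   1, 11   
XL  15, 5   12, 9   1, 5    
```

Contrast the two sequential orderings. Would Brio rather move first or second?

If Alto leads: Brio's best replies are S→Large, M→Medium, L→Large, XL→Medium; Alto's induced payoffs 11, 9, 1, 12; outcome (XL, Medium), payoffs (12, 9).
If Brio leads: Alto's best replies are Small→XL, Medium→L, Large→S; Brio's induced payoffs 5, 2, 8; outcome (S, Large), payoffs (11, 8).
Brio gets 8 moving first and 9 moving second, so Brio prefers to move second.

second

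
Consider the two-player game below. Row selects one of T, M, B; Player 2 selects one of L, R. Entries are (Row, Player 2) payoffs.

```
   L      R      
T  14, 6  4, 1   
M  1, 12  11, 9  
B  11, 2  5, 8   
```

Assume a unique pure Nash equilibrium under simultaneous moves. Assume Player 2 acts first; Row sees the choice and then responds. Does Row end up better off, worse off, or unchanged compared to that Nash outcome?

Row best-responds to each possible Player 2 move:
- L → Row plays T (best of 14, 1, 11); Player 2 gets 6.
- R → Row plays M (best of 4, 11, 5); Player 2 gets 9.
Maximizing over 6, 9, Player 2 chooses R. Subgame-perfect outcome: (M, R) with payoffs (11, 9).
Under simultaneous play:
Row's best replies: L→T; R→M.
Player 2's best replies: T→L; M→L; B→R.
The unique mutual best reply is (T, L), giving (14, 6).
Row earns 11 sequentially versus 14 at the Nash outcome: worse off.

worse off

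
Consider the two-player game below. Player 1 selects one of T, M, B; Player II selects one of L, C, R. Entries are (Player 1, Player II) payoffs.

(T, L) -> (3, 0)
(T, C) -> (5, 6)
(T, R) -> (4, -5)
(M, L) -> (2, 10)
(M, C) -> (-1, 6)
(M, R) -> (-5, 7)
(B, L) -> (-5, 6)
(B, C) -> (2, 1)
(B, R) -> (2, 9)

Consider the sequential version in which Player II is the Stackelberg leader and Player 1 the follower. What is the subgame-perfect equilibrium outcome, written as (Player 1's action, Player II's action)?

Backward induction with Player II moving first.
- L: BR = T, leader payoff 0.
- C: BR = T, leader payoff 6.
- R: BR = T, leader payoff -5.
Player II's induced payoffs are 0, 6, -5, so Player II commits to C. Subgame-perfect outcome: (T, C) with payoffs (5, 6).

(T, C)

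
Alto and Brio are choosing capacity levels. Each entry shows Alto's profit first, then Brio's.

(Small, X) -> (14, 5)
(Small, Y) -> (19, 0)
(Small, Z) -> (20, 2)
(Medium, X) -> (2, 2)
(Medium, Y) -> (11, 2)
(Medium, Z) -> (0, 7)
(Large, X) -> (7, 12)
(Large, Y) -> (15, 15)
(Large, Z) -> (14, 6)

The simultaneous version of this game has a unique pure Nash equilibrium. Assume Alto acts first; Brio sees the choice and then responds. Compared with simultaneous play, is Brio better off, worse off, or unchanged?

Brio best-responds to each possible Alto move:
- Small → Brio plays X (best of 5, 0, 2); Alto gets 14.
- Medium → Brio plays Z (best of 2, 2, 7); Alto gets 0.
- Large → Brio plays Y (best of 12, 15, 6); Alto gets 15.
Alto's induced payoffs are 14, 0, 15, so Alto commits to Large. Subgame-perfect outcome: (Large, Y) with payoffs (15, 15).
For the simultaneous game, intersect best replies.
Alto's best replies: X→Small; Y→Small; Z→Small.
Brio's best replies: Small→X; Medium→Z; Large→Y.
The unique mutual best reply is (Small, X), giving (14, 5).
Brio earns 15 sequentially versus 5 at the Nash outcome: better off.

better off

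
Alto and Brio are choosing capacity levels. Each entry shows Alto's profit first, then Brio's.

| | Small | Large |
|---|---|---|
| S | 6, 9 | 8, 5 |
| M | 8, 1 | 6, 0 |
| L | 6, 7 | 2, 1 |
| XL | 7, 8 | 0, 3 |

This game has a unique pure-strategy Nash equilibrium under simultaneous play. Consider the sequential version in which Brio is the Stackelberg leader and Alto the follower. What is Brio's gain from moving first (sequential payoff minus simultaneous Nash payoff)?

Alto best-responds to each possible Brio move:
- Small → Alto plays M (best of 6, 8, 6, 7); Brio gets 1.
- Large → Alto plays S (best of 8, 6, 2, 0); Brio gets 5.
Brio's induced payoffs are 1, 5, so Brio commits to Large. Subgame-perfect outcome: (S, Large) with payoffs (8, 5).
For the simultaneous game, intersect best replies.
Alto's best replies: Small→M; Large→S.
Brio's best replies: S→Small; M→Small; L→Small; XL→Small.
The unique mutual best reply is (M, Small), giving (8, 1).
Brio's commitment gain: 5 − 1 = 4.

4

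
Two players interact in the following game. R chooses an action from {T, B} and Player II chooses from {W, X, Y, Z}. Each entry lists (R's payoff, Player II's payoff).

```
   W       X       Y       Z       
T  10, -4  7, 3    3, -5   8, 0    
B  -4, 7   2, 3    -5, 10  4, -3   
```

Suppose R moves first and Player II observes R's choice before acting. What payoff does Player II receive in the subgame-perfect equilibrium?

3

Solve by backward induction (R leads).
- T: Player II compares -4, 3, -5, 0 and picks X; R would get 7.
- B: Player II compares 7, 3, 10, -3 and picks Y; R would get -5.
R's induced payoffs are 7, -5, so R commits to T. Subgame-perfect outcome: (T, X) with payoffs (7, 3).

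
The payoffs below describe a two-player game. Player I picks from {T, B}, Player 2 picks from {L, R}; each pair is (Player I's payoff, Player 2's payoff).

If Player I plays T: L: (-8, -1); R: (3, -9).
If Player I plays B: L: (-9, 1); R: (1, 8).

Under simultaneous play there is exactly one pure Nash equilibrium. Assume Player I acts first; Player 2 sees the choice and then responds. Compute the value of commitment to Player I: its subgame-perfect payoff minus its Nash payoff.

9

Work backward from Player 2's decision.
- T: BR = L, leader payoff -8.
- B: BR = R, leader payoff 1.
Maximizing over -8, 1, Player I chooses B. Subgame-perfect outcome: (B, R) with payoffs (1, 8).
Now find the simultaneous Nash equilibrium.
Player I's best replies: L→T; R→T.
Player 2's best replies: T→L; B→R.
Only (T, L) has each player best-responding; Nash payoffs (-8, -1).
Player I's commitment gain: 1 − -8 = 9.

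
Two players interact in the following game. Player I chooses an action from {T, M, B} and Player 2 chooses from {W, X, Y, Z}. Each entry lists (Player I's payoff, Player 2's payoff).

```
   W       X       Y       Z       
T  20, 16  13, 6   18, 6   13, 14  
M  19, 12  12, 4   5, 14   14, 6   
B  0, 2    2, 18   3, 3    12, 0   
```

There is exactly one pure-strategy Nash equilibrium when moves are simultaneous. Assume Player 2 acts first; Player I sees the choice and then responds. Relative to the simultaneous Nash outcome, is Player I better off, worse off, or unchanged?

unchanged

Work backward from Player I's decision.
- W: BR = T, leader payoff 16.
- X: BR = T, leader payoff 6.
- Y: BR = T, leader payoff 6.
- Z: BR = M, leader payoff 6.
Player 2's induced payoffs are 16, 6, 6, 6, so Player 2 commits to W. Subgame-perfect outcome: (T, W) with payoffs (20, 16).
For the simultaneous game, intersect best replies.
Player I's best replies: W→T; X→T; Y→T; Z→M.
Player 2's best replies: T→W; M→Y; B→X.
Only (T, W) has each player best-responding; Nash payoffs (20, 16).
Player I earns 20 sequentially versus 20 at the Nash outcome: unchanged.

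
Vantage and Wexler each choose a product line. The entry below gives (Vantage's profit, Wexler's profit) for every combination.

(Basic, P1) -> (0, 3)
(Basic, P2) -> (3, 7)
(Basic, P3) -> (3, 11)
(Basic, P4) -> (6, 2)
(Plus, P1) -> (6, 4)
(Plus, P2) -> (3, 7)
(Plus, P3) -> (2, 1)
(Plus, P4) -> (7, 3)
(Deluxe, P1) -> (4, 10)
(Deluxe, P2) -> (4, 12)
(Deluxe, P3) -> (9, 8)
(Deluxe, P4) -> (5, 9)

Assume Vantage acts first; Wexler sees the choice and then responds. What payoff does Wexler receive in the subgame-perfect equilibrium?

Backward induction with Vantage moving first.
- Basic: BR = P3, leader payoff 3.
- Plus: BR = P2, leader payoff 3.
- Deluxe: BR = P2, leader payoff 4.
Among 3, 3, 4, the best is 4 at Deluxe. Subgame-perfect outcome: (Deluxe, P2) with payoffs (4, 12).

12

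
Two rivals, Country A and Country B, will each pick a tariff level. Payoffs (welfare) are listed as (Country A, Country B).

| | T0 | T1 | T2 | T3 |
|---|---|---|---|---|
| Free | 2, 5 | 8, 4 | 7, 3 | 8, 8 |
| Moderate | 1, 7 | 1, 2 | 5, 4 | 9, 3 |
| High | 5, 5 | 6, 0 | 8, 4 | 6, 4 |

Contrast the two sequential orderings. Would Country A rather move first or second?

If Country A leads: Country B's best replies are Free→T3, Moderate→T0, High→T0; Country A's induced payoffs 8, 1, 5; outcome (Free, T3), payoffs (8, 8).
If Country B leads: Country A's best replies are T0→High, T1→Free, T2→High, T3→Moderate; Country B's induced payoffs 5, 4, 4, 3; outcome (High, T0), payoffs (5, 5).
Country A gets 8 moving first and 5 moving second, so Country A prefers to move first.

first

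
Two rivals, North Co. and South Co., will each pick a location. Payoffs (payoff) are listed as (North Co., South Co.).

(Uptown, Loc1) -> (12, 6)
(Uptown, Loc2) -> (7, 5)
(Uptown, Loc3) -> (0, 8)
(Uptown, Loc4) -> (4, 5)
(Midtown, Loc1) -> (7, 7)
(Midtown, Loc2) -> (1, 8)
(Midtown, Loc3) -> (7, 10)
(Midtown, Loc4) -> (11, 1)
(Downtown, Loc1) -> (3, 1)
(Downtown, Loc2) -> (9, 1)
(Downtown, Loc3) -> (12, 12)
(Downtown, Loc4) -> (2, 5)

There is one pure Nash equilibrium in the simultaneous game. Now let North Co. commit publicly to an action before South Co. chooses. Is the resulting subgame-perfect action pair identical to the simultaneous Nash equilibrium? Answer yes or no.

yes

Work backward from South Co.'s decision.
- Uptown: South Co. compares 6, 5, 8, 5 and picks Loc3; North Co. would get 0.
- Midtown: South Co. compares 7, 8, 10, 1 and picks Loc3; North Co. would get 7.
- Downtown: South Co. compares 1, 1, 12, 5 and picks Loc3; North Co. would get 12.
Among 0, 7, 12, the best is 12 at Downtown. Subgame-perfect outcome: (Downtown, Loc3) with payoffs (12, 12).
Under simultaneous play:
North Co.'s best replies: Loc1→Uptown; Loc2→Downtown; Loc3→Downtown; Loc4→Midtown.
South Co.'s best replies: Uptown→Loc3; Midtown→Loc3; Downtown→Loc3.
The unique mutual best reply is (Downtown, Loc3), giving (12, 12).
Sequential outcome (Downtown, Loc3) coincides with the Nash profile (Downtown, Loc3).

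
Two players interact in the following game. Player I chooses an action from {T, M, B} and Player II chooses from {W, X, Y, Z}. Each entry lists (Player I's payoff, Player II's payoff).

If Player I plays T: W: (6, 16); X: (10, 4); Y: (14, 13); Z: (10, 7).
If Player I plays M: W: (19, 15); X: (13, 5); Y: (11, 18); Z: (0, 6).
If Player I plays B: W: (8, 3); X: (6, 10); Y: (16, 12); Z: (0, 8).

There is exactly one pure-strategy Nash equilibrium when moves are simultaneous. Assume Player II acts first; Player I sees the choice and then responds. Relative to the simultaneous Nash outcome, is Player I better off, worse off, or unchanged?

better off

Solve by backward induction (Player II leads).
- W: Player I compares 6, 19, 8 and picks M; Player II would get 15.
- X: Player I compares 10, 13, 6 and picks M; Player II would get 5.
- Y: Player I compares 14, 11, 16 and picks B; Player II would get 12.
- Z: Player I compares 10, 0, 0 and picks T; Player II would get 7.
Player II's induced payoffs are 15, 5, 12, 7, so Player II commits to W. Subgame-perfect outcome: (M, W) with payoffs (19, 15).
For the simultaneous game, intersect best replies.
Player I's best replies: W→M; X→M; Y→B; Z→T.
Player II's best replies: T→W; M→Y; B→Y.
The unique mutual best reply is (B, Y), giving (16, 12).
Player I earns 19 sequentially versus 16 at the Nash outcome: better off.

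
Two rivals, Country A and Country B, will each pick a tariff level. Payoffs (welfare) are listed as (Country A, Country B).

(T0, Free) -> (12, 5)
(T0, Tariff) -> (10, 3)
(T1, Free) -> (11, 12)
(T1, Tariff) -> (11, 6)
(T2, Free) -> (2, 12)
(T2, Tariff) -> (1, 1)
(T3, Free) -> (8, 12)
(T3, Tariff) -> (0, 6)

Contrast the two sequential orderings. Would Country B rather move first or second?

If Country A leads: Country B's best replies are T0→Free, T1→Free, T2→Free, T3→Free; Country A's induced payoffs 12, 11, 2, 8; outcome (T0, Free), payoffs (12, 5).
If Country B leads: Country A's best replies are Free→T0, Tariff→T1; Country B's induced payoffs 5, 6; outcome (T1, Tariff), payoffs (11, 6).
Country B gets 6 moving first and 5 moving second, so Country B prefers to move first.

first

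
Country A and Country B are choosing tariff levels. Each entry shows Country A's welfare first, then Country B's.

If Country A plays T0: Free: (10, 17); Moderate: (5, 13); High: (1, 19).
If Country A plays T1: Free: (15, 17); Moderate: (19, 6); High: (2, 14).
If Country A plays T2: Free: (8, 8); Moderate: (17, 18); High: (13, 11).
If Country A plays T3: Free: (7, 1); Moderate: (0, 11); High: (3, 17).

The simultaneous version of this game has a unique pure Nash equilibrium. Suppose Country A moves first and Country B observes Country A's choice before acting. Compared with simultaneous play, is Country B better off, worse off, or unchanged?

better off

Backward induction with Country A moving first.
- T0 → Country B plays High (best of 17, 13, 19); Country A gets 1.
- T1 → Country B plays Free (best of 17, 6, 14); Country A gets 15.
- T2 → Country B plays Moderate (best of 8, 18, 11); Country A gets 17.
- T3 → Country B plays High (best of 1, 11, 17); Country A gets 3.
Among 1, 15, 17, 3, the best is 17 at T2. Subgame-perfect outcome: (T2, Moderate) with payoffs (17, 18).
For the simultaneous game, intersect best replies.
Country A's best replies: Free→T1; Moderate→T1; High→T2.
Country B's best replies: T0→High; T1→Free; T2→Moderate; T3→High.
The unique mutual best reply is (T1, Free), giving (15, 17).
Country B earns 18 sequentially versus 17 at the Nash outcome: better off.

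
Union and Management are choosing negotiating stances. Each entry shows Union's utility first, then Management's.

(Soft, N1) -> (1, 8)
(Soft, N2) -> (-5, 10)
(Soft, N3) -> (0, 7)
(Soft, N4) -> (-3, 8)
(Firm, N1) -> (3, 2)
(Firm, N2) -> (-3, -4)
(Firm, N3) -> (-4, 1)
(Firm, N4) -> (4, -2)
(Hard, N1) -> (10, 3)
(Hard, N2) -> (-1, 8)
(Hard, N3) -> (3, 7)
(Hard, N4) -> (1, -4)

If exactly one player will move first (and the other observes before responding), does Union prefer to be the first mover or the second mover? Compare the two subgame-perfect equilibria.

If Union leads: Management's best replies are Soft→N2, Firm→N1, Hard→N2; Union's induced payoffs -5, 3, -1; outcome (Firm, N1), payoffs (3, 2).
If Management leads: Union's best replies are N1→Hard, N2→Hard, N3→Hard, N4→Firm; Management's induced payoffs 3, 8, 7, -2; outcome (Hard, N2), payoffs (-1, 8).
Union gets 3 moving first and -1 moving second, so Union prefers to move first.

first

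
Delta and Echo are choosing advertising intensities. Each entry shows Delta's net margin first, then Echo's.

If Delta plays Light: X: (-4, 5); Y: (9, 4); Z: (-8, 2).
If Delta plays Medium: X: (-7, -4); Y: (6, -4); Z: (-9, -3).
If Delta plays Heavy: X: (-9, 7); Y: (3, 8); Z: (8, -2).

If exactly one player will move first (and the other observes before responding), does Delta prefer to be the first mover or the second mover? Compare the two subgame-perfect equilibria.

If Delta leads: Echo's best replies are Light→X, Medium→Z, Heavy→Y; Delta's induced payoffs -4, -9, 3; outcome (Heavy, Y), payoffs (3, 8).
If Echo leads: Delta's best replies are X→Light, Y→Light, Z→Heavy; Echo's induced payoffs 5, 4, -2; outcome (Light, X), payoffs (-4, 5).
Delta gets 3 moving first and -4 moving second, so Delta prefers to move first.

first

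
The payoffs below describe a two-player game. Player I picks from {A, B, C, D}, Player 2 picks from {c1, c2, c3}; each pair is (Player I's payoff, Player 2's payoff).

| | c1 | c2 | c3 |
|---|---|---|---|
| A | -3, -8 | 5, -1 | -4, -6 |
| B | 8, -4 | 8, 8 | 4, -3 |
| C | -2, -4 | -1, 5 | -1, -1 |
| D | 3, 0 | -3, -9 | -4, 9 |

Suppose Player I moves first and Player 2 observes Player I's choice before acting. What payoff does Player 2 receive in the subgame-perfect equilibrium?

8

Work backward from Player 2's decision.
- A: BR = c2, leader payoff 5.
- B: BR = c2, leader payoff 8.
- C: BR = c2, leader payoff -1.
- D: BR = c3, leader payoff -4.
Maximizing over 5, 8, -1, -4, Player I chooses B. Subgame-perfect outcome: (B, c2) with payoffs (8, 8).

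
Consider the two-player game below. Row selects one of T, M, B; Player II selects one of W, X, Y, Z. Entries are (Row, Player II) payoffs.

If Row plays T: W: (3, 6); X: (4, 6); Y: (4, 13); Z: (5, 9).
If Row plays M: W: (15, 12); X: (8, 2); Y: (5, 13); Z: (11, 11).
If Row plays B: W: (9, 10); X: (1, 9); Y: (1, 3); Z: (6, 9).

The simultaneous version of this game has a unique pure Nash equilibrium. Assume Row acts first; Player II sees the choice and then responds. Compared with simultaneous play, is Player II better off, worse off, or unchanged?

worse off

Player II best-responds to each possible Row move:
- T → Player II plays Y (best of 6, 6, 13, 9); Row gets 4.
- M → Player II plays Y (best of 12, 2, 13, 11); Row gets 5.
- B → Player II plays W (best of 10, 9, 3, 9); Row gets 9.
Among 4, 5, 9, the best is 9 at B. Subgame-perfect outcome: (B, W) with payoffs (9, 10).
Now find the simultaneous Nash equilibrium.
Row's best replies: W→M; X→M; Y→M; Z→M.
Player II's best replies: T→Y; M→Y; B→W.
Only (M, Y) has each player best-responding; Nash payoffs (5, 13).
Player II earns 10 sequentially versus 13 at the Nash outcome: worse off.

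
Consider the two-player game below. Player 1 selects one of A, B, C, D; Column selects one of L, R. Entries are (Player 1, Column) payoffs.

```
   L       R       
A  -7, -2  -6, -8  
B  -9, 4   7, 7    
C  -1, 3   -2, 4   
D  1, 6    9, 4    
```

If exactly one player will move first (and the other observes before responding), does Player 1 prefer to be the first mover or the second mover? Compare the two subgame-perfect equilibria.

If Player 1 leads: Column's best replies are A→L, B→R, C→R, D→L; Player 1's induced payoffs -7, 7, -2, 1; outcome (B, R), payoffs (7, 7).
If Column leads: Player 1's best replies are L→D, R→D; Column's induced payoffs 6, 4; outcome (D, L), payoffs (1, 6).
Player 1 gets 7 moving first and 1 moving second, so Player 1 prefers to move first.

first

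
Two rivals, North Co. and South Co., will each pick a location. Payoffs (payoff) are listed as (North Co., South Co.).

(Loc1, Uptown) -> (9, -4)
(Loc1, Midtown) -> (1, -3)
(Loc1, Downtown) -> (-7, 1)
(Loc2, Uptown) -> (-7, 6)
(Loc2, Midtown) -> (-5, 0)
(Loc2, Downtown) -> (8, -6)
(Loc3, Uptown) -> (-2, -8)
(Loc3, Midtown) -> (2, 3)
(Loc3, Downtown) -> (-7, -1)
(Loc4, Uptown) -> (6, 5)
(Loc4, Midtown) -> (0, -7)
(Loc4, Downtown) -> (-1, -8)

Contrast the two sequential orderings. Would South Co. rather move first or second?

If North Co. leads: South Co.'s best replies are Loc1→Downtown, Loc2→Uptown, Loc3→Midtown, Loc4→Uptown; North Co.'s induced payoffs -7, -7, 2, 6; outcome (Loc4, Uptown), payoffs (6, 5).
If South Co. leads: North Co.'s best replies are Uptown→Loc1, Midtown→Loc3, Downtown→Loc2; South Co.'s induced payoffs -4, 3, -6; outcome (Loc3, Midtown), payoffs (2, 3).
South Co. gets 3 moving first and 5 moving second, so South Co. prefers to move second.

second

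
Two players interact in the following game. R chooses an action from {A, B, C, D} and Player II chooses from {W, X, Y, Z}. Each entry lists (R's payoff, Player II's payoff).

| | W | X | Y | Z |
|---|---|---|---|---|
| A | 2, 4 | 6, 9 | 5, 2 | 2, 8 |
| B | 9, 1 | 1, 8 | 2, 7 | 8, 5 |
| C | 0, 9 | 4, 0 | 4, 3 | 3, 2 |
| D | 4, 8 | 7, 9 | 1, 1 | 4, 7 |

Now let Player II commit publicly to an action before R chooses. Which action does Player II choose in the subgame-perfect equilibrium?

X

R best-responds to each possible Player II move:
- W: R compares 2, 9, 0, 4 and picks B; Player II would get 1.
- X: R compares 6, 1, 4, 7 and picks D; Player II would get 9.
- Y: R compares 5, 2, 4, 1 and picks A; Player II would get 2.
- Z: R compares 2, 8, 3, 4 and picks B; Player II would get 5.
Among 1, 9, 2, 5, the best is 9 at X. Subgame-perfect outcome: (D, X) with payoffs (7, 9).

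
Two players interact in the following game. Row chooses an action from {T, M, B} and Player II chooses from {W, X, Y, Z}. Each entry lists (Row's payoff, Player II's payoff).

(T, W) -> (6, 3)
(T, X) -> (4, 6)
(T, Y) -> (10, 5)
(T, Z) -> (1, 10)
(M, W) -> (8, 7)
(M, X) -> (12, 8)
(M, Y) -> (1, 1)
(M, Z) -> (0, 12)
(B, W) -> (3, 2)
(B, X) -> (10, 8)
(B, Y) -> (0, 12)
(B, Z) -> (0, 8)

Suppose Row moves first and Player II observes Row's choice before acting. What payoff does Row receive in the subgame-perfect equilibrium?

1

Backward induction with Row moving first.
- T: BR = Z, leader payoff 1.
- M: BR = Z, leader payoff 0.
- B: BR = Y, leader payoff 0.
Row's induced payoffs are 1, 0, 0, so Row commits to T. Subgame-perfect outcome: (T, Z) with payoffs (1, 10).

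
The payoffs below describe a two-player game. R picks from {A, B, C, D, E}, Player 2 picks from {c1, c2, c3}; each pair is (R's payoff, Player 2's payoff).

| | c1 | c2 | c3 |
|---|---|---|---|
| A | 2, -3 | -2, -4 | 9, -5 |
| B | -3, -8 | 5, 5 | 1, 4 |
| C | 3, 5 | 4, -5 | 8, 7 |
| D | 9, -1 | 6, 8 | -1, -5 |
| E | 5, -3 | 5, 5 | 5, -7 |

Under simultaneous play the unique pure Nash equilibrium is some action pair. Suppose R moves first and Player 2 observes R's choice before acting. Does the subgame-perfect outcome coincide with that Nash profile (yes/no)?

Player 2 best-responds to each possible R move:
- A: BR = c1, leader payoff 2.
- B: BR = c2, leader payoff 5.
- C: BR = c3, leader payoff 8.
- D: BR = c2, leader payoff 6.
- E: BR = c2, leader payoff 5.
R's induced payoffs are 2, 5, 8, 6, 5, so R commits to C. Subgame-perfect outcome: (C, c3) with payoffs (8, 7).
Now find the simultaneous Nash equilibrium.
R's best replies: c1→D; c2→D; c3→A.
Player 2's best replies: A→c1; B→c2; C→c3; D→c2; E→c2.
Only (D, c2) has each player best-responding; Nash payoffs (6, 8).
Sequential outcome (C, c3) differs from the Nash profile (D, c2).

no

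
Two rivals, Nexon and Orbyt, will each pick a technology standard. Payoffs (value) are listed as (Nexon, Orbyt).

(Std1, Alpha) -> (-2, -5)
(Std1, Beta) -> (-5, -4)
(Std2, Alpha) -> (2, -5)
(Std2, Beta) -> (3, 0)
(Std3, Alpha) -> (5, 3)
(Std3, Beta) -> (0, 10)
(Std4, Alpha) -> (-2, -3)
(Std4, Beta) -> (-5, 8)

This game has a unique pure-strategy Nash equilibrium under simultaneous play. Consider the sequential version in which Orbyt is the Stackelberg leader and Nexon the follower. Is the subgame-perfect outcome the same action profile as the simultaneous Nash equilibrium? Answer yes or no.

Backward induction with Orbyt moving first.
- Alpha: Nexon compares -2, 2, 5, -2 and picks Std3; Orbyt would get 3.
- Beta: Nexon compares -5, 3, 0, -5 and picks Std2; Orbyt would get 0.
Among 3, 0, the best is 3 at Alpha. Subgame-perfect outcome: (Std3, Alpha) with payoffs (5, 3).
Now find the simultaneous Nash equilibrium.
Nexon's best replies: Alpha→Std3; Beta→Std2.
Orbyt's best replies: Std1→Beta; Std2→Beta; Std3→Beta; Std4→Beta.
Only (Std2, Beta) has each player best-responding; Nash payoffs (3, 0).
Sequential outcome (Std3, Alpha) differs from the Nash profile (Std2, Beta).

no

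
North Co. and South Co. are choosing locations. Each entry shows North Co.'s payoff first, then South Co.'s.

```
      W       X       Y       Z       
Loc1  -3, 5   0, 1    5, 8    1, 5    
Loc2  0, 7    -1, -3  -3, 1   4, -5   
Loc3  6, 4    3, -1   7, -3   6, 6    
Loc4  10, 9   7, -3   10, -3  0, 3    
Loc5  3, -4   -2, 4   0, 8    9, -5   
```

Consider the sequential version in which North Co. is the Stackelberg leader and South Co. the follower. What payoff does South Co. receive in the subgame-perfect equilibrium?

9

Solve by backward induction (North Co. leads).
- Loc1 → South Co. plays Y (best of 5, 1, 8, 5); North Co. gets 5.
- Loc2 → South Co. plays W (best of 7, -3, 1, -5); North Co. gets 0.
- Loc3 → South Co. plays Z (best of 4, -1, -3, 6); North Co. gets 6.
- Loc4 → South Co. plays W (best of 9, -3, -3, 3); North Co. gets 10.
- Loc5 → South Co. plays Y (best of -4, 4, 8, -5); North Co. gets 0.
Maximizing over 5, 0, 6, 10, 0, North Co. chooses Loc4. Subgame-perfect outcome: (Loc4, W) with payoffs (10, 9).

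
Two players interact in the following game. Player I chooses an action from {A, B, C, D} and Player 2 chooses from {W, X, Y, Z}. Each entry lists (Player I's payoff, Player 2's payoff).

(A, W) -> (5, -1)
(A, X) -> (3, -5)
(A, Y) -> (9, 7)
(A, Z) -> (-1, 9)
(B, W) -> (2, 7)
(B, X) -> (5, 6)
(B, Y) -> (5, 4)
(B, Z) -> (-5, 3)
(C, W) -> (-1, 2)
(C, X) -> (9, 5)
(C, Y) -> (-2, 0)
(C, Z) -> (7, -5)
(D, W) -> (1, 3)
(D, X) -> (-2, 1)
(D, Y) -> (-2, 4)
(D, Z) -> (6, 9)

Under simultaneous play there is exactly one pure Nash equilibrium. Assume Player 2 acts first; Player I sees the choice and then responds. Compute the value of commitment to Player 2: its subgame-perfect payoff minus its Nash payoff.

Player I best-responds to each possible Player 2 move:
- W: BR = A, leader payoff -1.
- X: BR = C, leader payoff 5.
- Y: BR = A, leader payoff 7.
- Z: BR = C, leader payoff -5.
Maximizing over -1, 5, 7, -5, Player 2 chooses Y. Subgame-perfect outcome: (A, Y) with payoffs (9, 7).
For the simultaneous game, intersect best replies.
Player I's best replies: W→A; X→C; Y→A; Z→C.
Player 2's best replies: A→Z; B→W; C→X; D→Z.
The unique mutual best reply is (C, X), giving (9, 5).
Player 2's commitment gain: 7 − 5 = 2.

2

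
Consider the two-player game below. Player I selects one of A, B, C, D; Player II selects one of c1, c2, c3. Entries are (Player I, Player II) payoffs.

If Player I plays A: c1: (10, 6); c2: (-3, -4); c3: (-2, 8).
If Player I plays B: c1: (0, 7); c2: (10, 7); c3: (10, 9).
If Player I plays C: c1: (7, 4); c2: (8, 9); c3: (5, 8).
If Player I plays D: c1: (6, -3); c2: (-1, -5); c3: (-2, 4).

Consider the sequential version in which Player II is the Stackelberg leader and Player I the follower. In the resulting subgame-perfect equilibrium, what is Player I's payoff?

10

Solve by backward induction (Player II leads).
- c1: Player I compares 10, 0, 7, 6 and picks A; Player II would get 6.
- c2: Player I compares -3, 10, 8, -1 and picks B; Player II would get 7.
- c3: Player I compares -2, 10, 5, -2 and picks B; Player II would get 9.
Among 6, 7, 9, the best is 9 at c3. Subgame-perfect outcome: (B, c3) with payoffs (10, 9).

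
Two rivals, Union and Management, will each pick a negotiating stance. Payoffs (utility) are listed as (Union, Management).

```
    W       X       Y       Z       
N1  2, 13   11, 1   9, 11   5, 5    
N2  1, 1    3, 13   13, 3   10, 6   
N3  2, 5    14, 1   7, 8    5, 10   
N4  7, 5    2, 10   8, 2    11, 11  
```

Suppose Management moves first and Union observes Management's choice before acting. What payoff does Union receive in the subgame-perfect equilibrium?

Solve by backward induction (Management leads).
- W → Union plays N4 (best of 2, 1, 2, 7); Management gets 5.
- X → Union plays N3 (best of 11, 3, 14, 2); Management gets 1.
- Y → Union plays N2 (best of 9, 13, 7, 8); Management gets 3.
- Z → Union plays N4 (best of 5, 10, 5, 11); Management gets 11.
Management's induced payoffs are 5, 1, 3, 11, so Management commits to Z. Subgame-perfect outcome: (N4, Z) with payoffs (11, 11).

11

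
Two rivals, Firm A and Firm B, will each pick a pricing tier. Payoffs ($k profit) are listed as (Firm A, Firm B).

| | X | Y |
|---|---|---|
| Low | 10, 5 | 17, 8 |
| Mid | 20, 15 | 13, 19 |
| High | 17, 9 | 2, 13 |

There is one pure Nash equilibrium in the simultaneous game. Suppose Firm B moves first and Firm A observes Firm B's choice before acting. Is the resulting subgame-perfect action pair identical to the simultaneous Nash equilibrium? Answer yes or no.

Work backward from Firm A's decision.
- X → Firm A plays Mid (best of 10, 20, 17); Firm B gets 15.
- Y → Firm A plays Low (best of 17, 13, 2); Firm B gets 8.
Maximizing over 15, 8, Firm B chooses X. Subgame-perfect outcome: (Mid, X) with payoffs (20, 15).
Under simultaneous play:
Firm A's best replies: X→Mid; Y→Low.
Firm B's best replies: Low→Y; Mid→Y; High→Y.
Only (Low, Y) has each player best-responding; Nash payoffs (17, 8).
Sequential outcome (Mid, X) differs from the Nash profile (Low, Y).

no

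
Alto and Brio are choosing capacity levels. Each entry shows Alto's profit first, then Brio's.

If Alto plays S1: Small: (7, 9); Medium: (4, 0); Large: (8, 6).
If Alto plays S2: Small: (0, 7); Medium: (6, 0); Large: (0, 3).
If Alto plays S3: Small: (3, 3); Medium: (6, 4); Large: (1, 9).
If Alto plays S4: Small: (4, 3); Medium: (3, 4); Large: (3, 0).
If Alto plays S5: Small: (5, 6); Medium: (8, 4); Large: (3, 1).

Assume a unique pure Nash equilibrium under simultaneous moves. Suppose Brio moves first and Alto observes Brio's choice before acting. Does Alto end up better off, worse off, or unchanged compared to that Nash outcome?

unchanged

Work backward from Alto's decision.
- Small: Alto compares 7, 0, 3, 4, 5 and picks S1; Brio would get 9.
- Medium: Alto compares 4, 6, 6, 3, 8 and picks S5; Brio would get 4.
- Large: Alto compares 8, 0, 1, 3, 3 and picks S1; Brio would get 6.
Maximizing over 9, 4, 6, Brio chooses Small. Subgame-perfect outcome: (S1, Small) with payoffs (7, 9).
Now find the simultaneous Nash equilibrium.
Alto's best replies: Small→S1; Medium→S5; Large→S1.
Brio's best replies: S1→Small; S2→Small; S3→Large; S4→Medium; S5→Small.
Only (S1, Small) has each player best-responding; Nash payoffs (7, 9).
Alto earns 7 sequentially versus 7 at the Nash outcome: unchanged.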